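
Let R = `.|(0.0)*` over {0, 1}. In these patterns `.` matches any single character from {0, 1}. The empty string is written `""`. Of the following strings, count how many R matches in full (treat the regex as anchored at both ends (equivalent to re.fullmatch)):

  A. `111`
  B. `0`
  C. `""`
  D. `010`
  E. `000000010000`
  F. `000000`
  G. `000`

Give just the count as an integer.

A → no match
B → match
C → match
D → match
E → match
F → match
G → match
Total matched: 6

6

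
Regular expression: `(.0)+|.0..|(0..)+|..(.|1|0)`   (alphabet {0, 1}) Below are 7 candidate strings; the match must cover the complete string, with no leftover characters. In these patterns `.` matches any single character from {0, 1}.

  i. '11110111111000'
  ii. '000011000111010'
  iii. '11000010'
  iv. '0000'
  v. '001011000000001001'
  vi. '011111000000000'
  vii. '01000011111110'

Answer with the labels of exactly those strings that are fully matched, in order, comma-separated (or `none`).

i → no match
ii → no match
iii → no match
iv → match
v → match
vi → no match
vii → no match

iv, v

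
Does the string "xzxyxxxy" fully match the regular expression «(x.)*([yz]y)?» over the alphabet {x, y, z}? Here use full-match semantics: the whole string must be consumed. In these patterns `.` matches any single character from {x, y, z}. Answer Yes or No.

Yes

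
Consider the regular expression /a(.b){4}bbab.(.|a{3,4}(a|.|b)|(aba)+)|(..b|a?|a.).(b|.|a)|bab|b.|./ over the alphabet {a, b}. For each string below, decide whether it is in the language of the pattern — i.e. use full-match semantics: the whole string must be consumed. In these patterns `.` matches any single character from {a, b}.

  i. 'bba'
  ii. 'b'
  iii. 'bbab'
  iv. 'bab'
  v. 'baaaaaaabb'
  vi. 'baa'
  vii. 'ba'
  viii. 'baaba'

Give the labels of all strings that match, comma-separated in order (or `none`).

ii, iv, vii

i. 'bba' → no match
ii. 'b' → match
iii. 'bbab' → no match
iv. 'bab' → match
v. 'baaaaaaabb' → no match
vi. 'baa' → no match
vii. 'ba' → match
viii. 'baaba' → no match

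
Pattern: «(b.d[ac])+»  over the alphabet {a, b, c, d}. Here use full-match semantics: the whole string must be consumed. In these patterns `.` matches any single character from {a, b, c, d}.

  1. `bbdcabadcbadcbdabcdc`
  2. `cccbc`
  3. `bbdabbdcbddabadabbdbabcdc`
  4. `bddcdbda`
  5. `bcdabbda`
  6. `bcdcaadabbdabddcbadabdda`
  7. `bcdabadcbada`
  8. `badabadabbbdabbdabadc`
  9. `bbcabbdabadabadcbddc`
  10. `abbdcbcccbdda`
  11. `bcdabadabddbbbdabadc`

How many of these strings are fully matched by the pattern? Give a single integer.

1 → no match
2 → no match — must start with `b`
3 → no match
4 → no match
5 → match
6 → no match
7 → match
8 → no match
9 → no match
10 → no match — must start with `b`
11 → no match
Total matched: 2

2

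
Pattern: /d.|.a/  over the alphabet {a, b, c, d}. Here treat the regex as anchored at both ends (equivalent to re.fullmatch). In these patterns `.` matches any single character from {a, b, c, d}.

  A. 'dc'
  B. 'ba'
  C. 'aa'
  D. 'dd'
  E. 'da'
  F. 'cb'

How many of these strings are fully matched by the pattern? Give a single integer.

5

A → match
B → match
C → match
D → match
E → match
F → no match
Total matched: 5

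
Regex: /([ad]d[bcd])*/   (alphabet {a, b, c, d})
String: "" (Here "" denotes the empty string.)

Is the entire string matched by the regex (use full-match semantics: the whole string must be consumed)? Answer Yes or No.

Yes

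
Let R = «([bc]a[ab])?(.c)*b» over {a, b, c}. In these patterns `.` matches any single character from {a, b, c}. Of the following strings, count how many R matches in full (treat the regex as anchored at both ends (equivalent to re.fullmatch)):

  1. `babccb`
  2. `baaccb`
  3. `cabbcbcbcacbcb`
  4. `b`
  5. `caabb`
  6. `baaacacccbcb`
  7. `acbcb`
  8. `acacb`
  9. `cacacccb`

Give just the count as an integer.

1. `babccb` → match
2. `baaccb` → match
3 → match
4. `b` → match
5. `caabb` → no match
6. `baaacacccbcb` → match
7. `acbcb` → match
8. `acacb` → match
9. `cacacccb` → no match
Total matched: 7

7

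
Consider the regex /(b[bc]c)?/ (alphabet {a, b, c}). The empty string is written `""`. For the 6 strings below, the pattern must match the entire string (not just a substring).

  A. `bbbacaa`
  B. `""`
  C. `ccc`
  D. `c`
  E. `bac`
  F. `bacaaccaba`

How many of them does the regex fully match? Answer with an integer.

A → no match
B → match
C → no match
D → no match
E → no match
F → no match
Total matched: 1

1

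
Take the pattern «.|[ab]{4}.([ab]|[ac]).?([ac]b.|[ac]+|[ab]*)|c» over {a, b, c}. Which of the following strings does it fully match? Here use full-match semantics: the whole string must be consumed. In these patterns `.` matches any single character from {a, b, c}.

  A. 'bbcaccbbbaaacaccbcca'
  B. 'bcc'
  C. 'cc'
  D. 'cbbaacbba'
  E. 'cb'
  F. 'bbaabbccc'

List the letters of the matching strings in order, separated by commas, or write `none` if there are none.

A → no match
B. 'bcc' → no match
C. 'cc' → no match
D. 'cbbaacbba' → no match
E. 'cb' → no match
F. 'bbaabbccc' → match

F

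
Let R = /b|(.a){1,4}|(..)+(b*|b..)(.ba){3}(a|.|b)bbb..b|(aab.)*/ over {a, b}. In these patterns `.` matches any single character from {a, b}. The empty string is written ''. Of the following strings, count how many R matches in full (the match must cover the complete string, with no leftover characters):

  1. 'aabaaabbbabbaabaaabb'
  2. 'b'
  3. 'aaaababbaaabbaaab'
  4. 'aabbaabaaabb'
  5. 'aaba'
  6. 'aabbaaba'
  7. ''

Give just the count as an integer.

1 → no match
2 → match
3 → no match
4 → match
5 → match
6 → match
7 → match
Total matched: 5

5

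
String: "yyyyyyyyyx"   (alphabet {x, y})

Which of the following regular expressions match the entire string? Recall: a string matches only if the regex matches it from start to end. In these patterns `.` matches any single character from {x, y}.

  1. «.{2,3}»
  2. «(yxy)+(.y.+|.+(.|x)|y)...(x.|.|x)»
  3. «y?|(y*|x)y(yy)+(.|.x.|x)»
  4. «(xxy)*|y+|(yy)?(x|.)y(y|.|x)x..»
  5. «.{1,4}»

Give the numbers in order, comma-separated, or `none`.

1 → no match
2 → no match — must start with "yxy"
3 → match
4 → no match
5 → no match

3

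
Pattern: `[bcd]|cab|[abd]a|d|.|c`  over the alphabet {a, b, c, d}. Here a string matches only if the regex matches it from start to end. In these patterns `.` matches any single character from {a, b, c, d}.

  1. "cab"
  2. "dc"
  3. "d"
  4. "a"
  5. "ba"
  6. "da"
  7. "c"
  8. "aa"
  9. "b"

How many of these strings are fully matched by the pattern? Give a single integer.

1 → match
2 → no match
3 → match
4 → match
5 → match
6 → match
7 → match
8 → match
9 → match
Total matched: 8

8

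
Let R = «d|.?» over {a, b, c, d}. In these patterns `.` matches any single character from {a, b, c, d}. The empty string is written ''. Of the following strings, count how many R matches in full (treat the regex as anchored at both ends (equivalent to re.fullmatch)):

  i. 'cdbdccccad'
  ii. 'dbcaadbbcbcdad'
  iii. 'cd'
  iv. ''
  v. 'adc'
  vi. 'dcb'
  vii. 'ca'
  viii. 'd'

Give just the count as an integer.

2

i → no match
ii → no match
iii → no match
iv → match
v → no match
vi → no match
vii → no match
viii → match
Total matched: 2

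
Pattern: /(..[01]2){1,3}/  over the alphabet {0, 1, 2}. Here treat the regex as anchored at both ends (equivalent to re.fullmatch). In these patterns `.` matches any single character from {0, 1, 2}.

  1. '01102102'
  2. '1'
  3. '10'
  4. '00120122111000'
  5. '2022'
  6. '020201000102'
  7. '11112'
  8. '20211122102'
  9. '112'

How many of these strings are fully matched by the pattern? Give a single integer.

1 → no match
2 → no match — must end with '2'
3 → no match — must end with '2'
4 → no match — must end with '2'
5 → no match
6 → no match
7 → no match
8 → no match
9 → no match
Total matched: 0

0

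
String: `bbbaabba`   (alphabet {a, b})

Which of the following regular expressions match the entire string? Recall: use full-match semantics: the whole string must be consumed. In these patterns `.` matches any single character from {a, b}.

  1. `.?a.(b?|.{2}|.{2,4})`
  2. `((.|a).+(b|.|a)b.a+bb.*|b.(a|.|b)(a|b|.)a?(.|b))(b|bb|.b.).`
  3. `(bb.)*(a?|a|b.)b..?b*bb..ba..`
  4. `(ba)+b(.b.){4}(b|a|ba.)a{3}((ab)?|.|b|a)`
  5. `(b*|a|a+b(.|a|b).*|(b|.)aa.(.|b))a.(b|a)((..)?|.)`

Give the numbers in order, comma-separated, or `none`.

2, 5

1 → no match
2 → match
3 → no match
4 → no match — must start with `ba`
5 → match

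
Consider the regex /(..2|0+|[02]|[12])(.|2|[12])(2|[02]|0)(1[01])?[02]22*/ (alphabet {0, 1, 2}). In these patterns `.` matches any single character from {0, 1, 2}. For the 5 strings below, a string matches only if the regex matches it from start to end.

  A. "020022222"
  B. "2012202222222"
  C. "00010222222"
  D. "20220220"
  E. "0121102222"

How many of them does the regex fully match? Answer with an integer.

A → match
B → no match
C → match
D → no match
E → match
Total matched: 3

3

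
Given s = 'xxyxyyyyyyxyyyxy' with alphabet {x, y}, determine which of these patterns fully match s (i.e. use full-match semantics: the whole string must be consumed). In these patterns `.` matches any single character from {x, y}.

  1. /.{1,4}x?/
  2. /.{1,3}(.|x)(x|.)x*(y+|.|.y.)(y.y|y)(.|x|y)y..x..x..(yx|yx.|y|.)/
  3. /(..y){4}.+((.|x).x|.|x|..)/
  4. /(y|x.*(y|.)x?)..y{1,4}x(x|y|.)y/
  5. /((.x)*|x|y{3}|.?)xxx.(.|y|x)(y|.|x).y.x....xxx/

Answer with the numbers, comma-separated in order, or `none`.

1 → no match
2 → no match
3 → match
4 → no match
5 → no match — must end with 'xxx'

3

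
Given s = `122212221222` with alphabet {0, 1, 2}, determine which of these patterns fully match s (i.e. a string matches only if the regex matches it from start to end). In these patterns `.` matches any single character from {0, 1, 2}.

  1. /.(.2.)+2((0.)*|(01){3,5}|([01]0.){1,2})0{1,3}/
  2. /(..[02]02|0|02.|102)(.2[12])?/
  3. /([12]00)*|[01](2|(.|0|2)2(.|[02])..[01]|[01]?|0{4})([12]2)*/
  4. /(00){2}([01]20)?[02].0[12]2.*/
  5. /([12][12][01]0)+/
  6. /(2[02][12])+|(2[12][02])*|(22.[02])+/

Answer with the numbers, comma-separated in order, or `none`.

1 → no match — must end with `0`
2 → no match
3 → match
4 → no match — must start with `00`
5 → no match — must end with `0`
6 → no match

3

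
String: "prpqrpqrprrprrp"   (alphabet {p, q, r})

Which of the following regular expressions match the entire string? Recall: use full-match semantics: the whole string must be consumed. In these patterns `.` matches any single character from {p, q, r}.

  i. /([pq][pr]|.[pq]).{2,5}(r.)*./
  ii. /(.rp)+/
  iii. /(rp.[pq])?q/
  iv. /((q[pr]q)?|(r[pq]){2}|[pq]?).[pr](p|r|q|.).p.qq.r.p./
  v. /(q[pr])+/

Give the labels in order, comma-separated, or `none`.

i → no match
ii → match
iii → no match — must end with "q"
iv → no match
v → no match — must start with "q"

ii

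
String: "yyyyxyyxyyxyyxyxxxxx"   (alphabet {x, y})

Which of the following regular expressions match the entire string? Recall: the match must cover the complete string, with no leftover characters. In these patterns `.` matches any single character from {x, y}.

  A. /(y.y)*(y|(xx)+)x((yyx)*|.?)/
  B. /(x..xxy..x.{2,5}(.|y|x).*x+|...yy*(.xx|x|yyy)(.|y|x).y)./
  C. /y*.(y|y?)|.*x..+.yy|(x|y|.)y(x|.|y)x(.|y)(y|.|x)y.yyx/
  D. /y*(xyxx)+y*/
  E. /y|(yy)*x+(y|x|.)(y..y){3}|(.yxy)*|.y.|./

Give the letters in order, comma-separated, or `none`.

A

A → match
B → no match
C → no match
D → no match
E → no match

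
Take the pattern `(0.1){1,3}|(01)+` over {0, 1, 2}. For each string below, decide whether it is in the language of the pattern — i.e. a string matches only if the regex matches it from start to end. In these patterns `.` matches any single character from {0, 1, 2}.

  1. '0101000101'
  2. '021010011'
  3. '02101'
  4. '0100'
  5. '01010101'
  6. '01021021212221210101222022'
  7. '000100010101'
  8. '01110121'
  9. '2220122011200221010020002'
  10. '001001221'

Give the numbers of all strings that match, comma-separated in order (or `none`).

1 → no match
2 → no match
3 → no match
4 → no match
5 → match
6 → no match
7 → no match
8 → no match
9 → no match
10 → no match

5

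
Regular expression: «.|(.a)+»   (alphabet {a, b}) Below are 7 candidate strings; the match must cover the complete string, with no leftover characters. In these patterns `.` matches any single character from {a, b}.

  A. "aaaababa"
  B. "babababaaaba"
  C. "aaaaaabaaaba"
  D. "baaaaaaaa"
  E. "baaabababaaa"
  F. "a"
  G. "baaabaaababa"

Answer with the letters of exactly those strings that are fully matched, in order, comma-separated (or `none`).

A, B, C, E, F, G

A. "aaaababa" → match
B. "babababaaaba" → match
C. "aaaaaabaaaba" → match
D. "baaaaaaaa" → no match
E. "baaabababaaa" → match
F. "a" → match
G. "baaabaaababa" → match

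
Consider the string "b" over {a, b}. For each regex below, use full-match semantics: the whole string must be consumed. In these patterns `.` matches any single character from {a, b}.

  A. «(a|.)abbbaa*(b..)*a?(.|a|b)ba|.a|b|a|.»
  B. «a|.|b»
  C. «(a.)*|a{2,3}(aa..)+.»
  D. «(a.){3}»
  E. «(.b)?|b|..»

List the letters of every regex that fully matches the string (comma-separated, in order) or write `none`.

A → match
B → match
C → no match
D → no match — must start with "a"
E → match

A, B, E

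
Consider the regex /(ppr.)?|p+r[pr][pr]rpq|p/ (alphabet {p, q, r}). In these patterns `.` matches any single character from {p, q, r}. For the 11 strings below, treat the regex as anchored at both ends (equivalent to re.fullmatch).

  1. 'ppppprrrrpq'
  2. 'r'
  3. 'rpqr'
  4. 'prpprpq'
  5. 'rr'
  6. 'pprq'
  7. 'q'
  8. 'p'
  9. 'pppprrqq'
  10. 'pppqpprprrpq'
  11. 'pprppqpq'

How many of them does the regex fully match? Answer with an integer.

4

1 → match
2 → no match
3 → no match
4 → match
5 → no match
6 → match
7 → no match
8 → match
9 → no match
10 → no match
11 → no match
Total matched: 4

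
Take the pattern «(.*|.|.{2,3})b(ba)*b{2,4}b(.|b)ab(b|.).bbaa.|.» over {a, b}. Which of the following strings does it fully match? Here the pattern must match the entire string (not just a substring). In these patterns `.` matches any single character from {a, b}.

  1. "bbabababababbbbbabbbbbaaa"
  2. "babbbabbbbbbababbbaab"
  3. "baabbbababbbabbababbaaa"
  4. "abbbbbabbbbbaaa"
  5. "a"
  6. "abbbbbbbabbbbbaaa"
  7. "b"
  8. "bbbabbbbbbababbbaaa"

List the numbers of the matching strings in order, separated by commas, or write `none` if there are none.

1 → match
2 → match
3 → no match
4 → match
5 → match
6 → match
7 → match
8 → match

1, 2, 4, 5, 6, 7, 8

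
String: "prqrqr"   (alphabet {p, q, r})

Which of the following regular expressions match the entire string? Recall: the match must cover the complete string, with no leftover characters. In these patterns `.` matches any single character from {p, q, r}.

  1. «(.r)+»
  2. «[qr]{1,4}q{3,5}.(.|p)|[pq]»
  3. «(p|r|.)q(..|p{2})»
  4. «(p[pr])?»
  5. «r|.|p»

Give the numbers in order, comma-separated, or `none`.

1 → match
2 → no match
3 → no match
4 → no match
5 → no match

1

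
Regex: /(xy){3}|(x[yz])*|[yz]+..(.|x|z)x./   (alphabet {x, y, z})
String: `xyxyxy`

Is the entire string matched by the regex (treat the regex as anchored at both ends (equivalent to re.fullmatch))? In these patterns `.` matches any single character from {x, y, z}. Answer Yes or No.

Yes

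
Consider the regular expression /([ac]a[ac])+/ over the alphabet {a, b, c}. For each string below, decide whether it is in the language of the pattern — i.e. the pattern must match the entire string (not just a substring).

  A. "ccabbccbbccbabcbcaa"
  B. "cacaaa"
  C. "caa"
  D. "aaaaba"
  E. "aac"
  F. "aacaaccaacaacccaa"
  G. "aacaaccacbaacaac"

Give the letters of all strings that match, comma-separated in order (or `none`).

B, C, E

A → no match
B. "cacaaa" → match
C. "caa" → match
D. "aaaaba" → no match
E. "aac" → match
F → no match
G → no match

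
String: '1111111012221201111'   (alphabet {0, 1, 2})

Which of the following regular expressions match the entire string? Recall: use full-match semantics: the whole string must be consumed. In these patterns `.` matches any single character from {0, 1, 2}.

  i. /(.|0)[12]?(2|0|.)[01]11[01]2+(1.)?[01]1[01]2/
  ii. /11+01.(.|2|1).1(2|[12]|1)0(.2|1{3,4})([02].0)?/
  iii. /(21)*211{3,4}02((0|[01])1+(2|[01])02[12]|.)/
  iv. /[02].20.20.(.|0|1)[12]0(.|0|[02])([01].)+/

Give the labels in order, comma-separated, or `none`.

ii

i → no match — must end with '2'
ii → match
iii → no match
iv → no match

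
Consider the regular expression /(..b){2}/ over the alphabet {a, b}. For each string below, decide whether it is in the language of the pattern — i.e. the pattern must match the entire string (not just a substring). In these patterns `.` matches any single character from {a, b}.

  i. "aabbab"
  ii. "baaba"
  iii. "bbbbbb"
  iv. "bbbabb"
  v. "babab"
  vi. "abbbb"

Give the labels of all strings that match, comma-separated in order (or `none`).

i, iii, iv

i → match
ii → no match — must end with "b"
iii → match
iv → match
v → no match
vi → no match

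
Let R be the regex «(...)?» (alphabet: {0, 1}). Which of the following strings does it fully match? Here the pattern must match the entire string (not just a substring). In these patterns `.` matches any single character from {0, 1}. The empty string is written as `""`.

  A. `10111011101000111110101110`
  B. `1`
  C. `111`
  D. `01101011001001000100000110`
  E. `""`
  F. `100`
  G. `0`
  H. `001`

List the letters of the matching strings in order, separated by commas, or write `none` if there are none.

A → no match
B → no match
C → match
D → no match
E → match
F → match
G → no match
H → match

C, E, F, H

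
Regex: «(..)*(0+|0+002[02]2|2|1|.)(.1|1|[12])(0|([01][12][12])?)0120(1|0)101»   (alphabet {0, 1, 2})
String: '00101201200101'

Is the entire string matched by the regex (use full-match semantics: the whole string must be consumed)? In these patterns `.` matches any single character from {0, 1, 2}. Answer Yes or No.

Yes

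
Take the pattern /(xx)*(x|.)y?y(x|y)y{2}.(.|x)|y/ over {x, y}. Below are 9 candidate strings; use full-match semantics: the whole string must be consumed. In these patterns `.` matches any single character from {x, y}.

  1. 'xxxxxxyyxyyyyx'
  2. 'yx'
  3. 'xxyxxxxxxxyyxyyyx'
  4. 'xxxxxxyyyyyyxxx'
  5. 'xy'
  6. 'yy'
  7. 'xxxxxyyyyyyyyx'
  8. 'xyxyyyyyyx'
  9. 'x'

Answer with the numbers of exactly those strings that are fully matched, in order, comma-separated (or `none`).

none

1 → no match
2 → no match
3 → no match
4 → no match
5 → no match
6 → no match
7 → no match
8 → no match
9 → no match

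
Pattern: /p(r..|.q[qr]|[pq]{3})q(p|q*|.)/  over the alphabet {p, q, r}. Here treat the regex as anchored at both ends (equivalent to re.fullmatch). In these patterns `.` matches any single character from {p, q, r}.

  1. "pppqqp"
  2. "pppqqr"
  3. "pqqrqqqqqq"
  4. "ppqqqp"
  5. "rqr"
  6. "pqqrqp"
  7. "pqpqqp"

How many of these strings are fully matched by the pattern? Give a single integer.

1 → match
2 → match
3 → match
4 → match
5 → no match — must start with "p"
6 → match
7 → match
Total matched: 6

6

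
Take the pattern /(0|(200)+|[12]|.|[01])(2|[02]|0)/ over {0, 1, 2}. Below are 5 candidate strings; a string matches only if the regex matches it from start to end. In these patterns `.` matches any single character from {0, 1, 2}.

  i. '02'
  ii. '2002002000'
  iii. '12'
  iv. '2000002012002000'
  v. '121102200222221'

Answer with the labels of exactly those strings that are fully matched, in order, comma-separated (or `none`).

i, ii, iii

i → match
ii → match
iii → match
iv → no match
v → no match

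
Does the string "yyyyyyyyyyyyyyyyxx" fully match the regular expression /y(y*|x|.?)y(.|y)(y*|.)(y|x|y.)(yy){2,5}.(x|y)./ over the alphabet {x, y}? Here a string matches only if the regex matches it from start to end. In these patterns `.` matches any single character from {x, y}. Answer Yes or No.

Yes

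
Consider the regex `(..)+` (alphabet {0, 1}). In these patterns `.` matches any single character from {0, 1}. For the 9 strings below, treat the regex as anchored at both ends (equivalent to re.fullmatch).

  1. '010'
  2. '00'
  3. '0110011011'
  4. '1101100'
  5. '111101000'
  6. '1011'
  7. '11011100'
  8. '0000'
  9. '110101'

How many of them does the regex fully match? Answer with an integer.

6

1 → no match
2 → match
3 → match
4 → no match
5 → no match
6 → match
7 → match
8 → match
9 → match
Total matched: 6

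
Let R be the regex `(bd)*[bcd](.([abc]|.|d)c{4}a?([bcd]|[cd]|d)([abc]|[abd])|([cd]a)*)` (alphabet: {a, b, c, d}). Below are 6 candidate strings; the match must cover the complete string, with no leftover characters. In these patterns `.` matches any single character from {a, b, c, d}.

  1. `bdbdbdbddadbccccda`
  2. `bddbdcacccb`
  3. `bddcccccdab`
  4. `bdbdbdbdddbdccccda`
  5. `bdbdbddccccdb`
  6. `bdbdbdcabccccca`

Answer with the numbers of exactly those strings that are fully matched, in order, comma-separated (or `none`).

1 → no match
2 → no match
3 → no match
4 → no match
5 → match
6 → match

5, 6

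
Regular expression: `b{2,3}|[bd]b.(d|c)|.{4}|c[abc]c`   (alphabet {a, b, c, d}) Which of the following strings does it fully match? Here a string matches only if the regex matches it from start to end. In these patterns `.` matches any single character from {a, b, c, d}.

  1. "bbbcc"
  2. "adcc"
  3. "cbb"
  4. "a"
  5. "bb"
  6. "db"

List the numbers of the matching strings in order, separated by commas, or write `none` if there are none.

2, 5

1. "bbbcc" → no match
2. "adcc" → match
3. "cbb" → no match
4. "a" → no match
5. "bb" → match
6. "db" → no match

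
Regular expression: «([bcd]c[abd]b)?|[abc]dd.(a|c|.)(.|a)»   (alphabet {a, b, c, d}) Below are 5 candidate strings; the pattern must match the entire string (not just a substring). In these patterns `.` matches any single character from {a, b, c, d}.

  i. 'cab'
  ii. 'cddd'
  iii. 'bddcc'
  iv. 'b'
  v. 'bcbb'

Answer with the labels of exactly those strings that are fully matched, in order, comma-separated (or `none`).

v

i. 'cab' → no match
ii. 'cddd' → no match
iii. 'bddcc' → no match
iv. 'b' → no match
v. 'bcbb' → match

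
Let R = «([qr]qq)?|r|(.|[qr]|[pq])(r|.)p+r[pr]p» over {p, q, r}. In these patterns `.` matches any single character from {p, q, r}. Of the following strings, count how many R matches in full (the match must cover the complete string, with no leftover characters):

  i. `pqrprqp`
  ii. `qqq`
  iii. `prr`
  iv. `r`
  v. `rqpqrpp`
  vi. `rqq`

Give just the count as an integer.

3

i → no match
ii → match
iii → no match
iv → match
v → no match
vi → match
Total matched: 3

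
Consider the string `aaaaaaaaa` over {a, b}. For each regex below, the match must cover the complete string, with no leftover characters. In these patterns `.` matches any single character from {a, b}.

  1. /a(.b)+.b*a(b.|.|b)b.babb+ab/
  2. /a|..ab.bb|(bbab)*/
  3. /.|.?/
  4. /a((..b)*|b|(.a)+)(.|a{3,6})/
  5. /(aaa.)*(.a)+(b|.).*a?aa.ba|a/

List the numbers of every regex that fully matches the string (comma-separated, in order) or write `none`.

4

1 → no match — must end with `bab`
2 → no match
3 → no match
4 → match
5 → no match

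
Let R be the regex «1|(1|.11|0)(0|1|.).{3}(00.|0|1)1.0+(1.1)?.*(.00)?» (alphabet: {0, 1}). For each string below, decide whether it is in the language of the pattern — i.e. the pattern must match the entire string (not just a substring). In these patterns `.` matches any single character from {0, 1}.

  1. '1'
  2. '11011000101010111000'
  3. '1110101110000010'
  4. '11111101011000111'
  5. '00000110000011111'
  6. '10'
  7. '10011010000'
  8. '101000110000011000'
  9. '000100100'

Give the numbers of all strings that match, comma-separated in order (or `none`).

1, 3, 5, 7, 8, 9

1 → match
2 → no match
3 → match
4 → no match
5 → match
6 → no match
7 → match
8 → match
9 → match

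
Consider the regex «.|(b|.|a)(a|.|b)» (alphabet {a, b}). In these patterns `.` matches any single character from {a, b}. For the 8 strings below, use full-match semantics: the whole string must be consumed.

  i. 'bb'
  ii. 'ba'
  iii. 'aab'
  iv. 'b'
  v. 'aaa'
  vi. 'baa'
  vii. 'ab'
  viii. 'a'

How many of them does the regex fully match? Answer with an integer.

i. 'bb' → match
ii. 'ba' → match
iii. 'aab' → no match
iv. 'b' → match
v. 'aaa' → no match
vi. 'baa' → no match
vii. 'ab' → match
viii. 'a' → match
Total matched: 5

5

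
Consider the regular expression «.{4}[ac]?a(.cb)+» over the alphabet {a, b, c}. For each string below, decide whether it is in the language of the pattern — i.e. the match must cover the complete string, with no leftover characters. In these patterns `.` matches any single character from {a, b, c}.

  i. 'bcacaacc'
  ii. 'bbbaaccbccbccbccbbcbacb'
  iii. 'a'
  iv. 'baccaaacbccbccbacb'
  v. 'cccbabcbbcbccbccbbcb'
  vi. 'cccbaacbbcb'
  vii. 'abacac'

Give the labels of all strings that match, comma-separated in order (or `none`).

ii, iv, v, vi

i → no match — must end with 'cb'
ii → match
iii → no match — must end with 'cb'
iv → match
v → match
vi → match
vii → no match — must end with 'cb'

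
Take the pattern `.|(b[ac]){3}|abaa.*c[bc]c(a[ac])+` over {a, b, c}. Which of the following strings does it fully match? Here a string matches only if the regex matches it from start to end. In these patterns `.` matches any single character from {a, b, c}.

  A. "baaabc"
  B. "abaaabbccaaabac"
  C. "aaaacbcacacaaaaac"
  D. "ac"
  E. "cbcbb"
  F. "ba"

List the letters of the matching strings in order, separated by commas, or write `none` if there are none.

none

A. "baaabc" → no match
B → no match
C → no match
D. "ac" → no match
E. "cbcbb" → no match
F. "ba" → no match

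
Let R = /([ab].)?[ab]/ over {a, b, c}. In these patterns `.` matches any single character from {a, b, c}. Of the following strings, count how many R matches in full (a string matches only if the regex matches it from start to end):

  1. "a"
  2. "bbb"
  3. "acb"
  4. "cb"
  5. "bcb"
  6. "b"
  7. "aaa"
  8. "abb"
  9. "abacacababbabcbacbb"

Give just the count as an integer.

1. "a" → match
2. "bbb" → match
3. "acb" → match
4. "cb" → no match
5. "bcb" → match
6. "b" → match
7. "aaa" → match
8. "abb" → match
9 → no match
Total matched: 7

7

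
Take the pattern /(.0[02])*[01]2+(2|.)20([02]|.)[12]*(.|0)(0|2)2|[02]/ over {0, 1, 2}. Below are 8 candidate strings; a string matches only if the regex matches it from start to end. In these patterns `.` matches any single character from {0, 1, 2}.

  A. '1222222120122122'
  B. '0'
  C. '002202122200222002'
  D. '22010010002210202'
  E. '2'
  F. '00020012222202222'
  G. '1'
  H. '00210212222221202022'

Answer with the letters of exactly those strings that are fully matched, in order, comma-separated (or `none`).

A → match
B → match
C → match
D → no match
E → match
F → match
G → no match
H → match

A, B, C, E, F, H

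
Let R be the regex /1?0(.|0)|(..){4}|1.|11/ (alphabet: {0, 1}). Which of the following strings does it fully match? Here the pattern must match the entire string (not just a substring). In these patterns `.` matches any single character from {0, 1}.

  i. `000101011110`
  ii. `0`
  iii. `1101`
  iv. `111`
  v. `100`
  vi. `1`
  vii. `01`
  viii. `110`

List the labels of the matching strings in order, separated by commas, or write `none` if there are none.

v, vii

i → no match
ii → no match
iii → no match
iv → no match
v → match
vi → no match
vii → match
viii → no match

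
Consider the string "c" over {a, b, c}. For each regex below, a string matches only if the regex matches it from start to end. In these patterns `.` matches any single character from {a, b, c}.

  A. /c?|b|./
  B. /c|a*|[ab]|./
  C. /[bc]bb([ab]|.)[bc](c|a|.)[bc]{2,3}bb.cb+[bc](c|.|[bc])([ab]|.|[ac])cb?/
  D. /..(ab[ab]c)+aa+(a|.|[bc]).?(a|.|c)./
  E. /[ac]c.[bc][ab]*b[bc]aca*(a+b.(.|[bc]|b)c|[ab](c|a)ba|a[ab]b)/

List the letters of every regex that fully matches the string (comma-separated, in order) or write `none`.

A, B

A → match
B → match
C → no match
D → no match
E → no match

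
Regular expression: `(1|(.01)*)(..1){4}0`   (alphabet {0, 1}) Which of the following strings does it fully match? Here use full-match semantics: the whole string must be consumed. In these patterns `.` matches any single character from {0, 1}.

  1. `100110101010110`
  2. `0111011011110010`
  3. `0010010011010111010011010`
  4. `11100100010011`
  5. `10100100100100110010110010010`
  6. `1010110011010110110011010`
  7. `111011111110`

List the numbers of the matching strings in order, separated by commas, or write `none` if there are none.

3

1 → no match
2 → no match
3 → match
4 → no match — must end with `10`
5 → no match
6 → no match
7. `111011111110` → no match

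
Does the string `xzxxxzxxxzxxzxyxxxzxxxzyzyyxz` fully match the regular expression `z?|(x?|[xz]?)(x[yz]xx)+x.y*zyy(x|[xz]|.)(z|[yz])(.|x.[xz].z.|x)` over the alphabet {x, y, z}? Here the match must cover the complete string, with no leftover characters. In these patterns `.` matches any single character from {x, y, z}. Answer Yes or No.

No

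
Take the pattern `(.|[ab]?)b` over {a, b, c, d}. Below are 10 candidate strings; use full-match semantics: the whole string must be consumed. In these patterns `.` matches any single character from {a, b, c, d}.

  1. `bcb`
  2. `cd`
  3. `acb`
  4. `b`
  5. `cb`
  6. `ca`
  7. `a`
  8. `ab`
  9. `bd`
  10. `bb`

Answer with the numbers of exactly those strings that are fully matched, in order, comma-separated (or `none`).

4, 5, 8, 10

1 → no match
2 → no match — must end with `b`
3 → no match
4 → match
5 → match
6 → no match — must end with `b`
7 → no match — must end with `b`
8 → match
9 → no match — must end with `b`
10 → match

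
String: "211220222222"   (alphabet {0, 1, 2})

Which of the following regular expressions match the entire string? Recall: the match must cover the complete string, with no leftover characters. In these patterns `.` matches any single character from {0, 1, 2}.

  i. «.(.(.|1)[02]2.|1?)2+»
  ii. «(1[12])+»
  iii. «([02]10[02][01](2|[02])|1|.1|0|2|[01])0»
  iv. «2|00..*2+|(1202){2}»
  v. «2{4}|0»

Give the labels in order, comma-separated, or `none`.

i → match
ii → no match — must start with "1"
iii → no match — must end with "0"
iv → no match
v → no match

i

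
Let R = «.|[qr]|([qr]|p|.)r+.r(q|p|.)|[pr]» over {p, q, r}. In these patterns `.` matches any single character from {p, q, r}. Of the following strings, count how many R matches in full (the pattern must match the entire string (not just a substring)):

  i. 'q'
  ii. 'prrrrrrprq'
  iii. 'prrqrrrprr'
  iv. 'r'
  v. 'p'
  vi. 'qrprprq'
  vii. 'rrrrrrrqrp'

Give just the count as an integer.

5

i → match
ii → match
iii → no match
iv → match
v → match
vi → no match
vii → match
Total matched: 5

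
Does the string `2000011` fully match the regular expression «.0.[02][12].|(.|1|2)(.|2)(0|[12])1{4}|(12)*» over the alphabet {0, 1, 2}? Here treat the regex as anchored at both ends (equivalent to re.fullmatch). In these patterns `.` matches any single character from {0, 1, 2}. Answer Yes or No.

No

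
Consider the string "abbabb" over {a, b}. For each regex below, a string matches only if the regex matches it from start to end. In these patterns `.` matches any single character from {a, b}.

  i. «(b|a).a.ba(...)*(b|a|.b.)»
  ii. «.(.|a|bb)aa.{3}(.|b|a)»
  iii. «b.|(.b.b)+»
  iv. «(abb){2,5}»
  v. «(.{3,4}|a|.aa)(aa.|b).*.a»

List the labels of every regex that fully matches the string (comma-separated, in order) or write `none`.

i → no match
ii → no match
iii → no match
iv → match
v → no match — must end with "a"

iv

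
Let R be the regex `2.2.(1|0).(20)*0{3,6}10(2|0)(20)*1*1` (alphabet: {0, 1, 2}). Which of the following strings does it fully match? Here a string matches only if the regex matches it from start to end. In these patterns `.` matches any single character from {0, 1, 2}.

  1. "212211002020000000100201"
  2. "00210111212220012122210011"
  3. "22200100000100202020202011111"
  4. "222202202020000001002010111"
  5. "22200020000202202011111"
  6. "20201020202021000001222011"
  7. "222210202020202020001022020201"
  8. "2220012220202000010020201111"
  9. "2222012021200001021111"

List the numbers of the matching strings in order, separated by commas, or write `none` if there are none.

1 → no match
2 → no match — must start with "2"
3 → match
4 → no match
5 → no match
6 → no match
7 → no match
8 → no match
9 → no match

3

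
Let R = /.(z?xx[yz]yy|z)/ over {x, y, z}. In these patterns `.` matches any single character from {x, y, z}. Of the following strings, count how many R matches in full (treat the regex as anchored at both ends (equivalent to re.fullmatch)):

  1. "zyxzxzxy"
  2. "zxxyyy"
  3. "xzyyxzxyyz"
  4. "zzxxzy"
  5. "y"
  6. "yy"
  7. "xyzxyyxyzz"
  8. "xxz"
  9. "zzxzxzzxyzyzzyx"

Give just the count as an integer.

1 → no match
2 → match
3 → no match
4 → no match
5 → no match
6 → no match
7 → no match
8 → no match
9 → no match
Total matched: 1

1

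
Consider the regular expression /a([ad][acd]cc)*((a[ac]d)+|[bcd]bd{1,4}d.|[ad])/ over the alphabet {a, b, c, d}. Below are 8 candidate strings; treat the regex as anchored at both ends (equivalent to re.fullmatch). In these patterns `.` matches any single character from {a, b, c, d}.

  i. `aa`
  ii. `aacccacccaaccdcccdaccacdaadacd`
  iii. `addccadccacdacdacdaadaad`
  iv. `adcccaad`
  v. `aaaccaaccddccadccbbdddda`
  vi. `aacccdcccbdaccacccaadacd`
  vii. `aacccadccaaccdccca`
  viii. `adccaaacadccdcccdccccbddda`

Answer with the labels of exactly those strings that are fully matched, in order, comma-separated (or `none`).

i, ii, iii, iv, v, vii

i → match
ii → match
iii → match
iv → match
v → match
vi → no match
vii → match
viii → no match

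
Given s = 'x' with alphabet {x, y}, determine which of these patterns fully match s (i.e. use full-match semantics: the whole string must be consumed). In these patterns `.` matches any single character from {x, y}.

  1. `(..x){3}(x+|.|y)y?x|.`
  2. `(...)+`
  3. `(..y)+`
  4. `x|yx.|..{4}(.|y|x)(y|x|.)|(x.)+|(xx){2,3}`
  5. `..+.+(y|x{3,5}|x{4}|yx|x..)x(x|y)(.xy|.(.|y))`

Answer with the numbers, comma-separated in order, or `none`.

1, 4

1 → match
2 → no match
3 → no match — must end with 'y'
4 → match
5 → no match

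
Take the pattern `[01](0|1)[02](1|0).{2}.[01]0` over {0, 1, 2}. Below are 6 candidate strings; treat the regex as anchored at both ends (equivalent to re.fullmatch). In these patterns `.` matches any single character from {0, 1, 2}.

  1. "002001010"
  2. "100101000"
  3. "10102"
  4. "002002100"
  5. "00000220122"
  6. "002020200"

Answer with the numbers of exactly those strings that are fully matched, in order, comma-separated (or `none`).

1. "002001010" → match
2. "100101000" → match
3. "10102" → no match — must end with "0"
4. "002002100" → match
5. "00000220122" → no match — must end with "0"
6. "002020200" → match

1, 2, 4, 6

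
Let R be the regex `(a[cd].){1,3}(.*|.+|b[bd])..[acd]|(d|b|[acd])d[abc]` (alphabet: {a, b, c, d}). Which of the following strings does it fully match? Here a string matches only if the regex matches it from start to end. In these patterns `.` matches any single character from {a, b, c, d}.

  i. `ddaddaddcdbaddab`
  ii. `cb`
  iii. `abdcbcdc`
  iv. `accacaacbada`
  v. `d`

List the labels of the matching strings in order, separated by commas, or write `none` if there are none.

i → no match
ii → no match
iii → no match
iv → match
v → no match

iv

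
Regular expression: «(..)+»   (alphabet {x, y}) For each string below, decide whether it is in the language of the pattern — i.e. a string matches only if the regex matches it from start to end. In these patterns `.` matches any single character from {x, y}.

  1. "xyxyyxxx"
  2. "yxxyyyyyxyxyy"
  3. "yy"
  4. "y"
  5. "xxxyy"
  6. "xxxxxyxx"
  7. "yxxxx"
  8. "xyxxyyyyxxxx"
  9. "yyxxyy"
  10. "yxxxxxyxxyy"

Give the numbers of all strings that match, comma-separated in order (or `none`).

1 → match
2 → no match
3 → match
4 → no match
5 → no match
6 → match
7 → no match
8 → match
9 → match
10 → no match

1, 3, 6, 8, 9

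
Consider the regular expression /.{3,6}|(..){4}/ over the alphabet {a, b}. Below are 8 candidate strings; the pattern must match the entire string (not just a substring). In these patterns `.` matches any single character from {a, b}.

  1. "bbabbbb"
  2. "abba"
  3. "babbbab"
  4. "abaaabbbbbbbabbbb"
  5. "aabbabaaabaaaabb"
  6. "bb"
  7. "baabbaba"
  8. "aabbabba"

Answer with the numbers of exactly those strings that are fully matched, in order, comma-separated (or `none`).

2, 7, 8

1 → no match
2 → match
3 → no match
4 → no match
5 → no match
6 → no match
7 → match
8 → match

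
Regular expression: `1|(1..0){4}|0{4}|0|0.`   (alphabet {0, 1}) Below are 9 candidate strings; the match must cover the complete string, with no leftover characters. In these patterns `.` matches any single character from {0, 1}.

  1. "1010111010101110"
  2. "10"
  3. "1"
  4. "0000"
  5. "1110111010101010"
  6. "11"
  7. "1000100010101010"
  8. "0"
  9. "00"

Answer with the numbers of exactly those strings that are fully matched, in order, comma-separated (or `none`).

1, 3, 4, 5, 7, 8, 9

1 → match
2 → no match
3 → match
4 → match
5 → match
6 → no match
7 → match
8 → match
9 → match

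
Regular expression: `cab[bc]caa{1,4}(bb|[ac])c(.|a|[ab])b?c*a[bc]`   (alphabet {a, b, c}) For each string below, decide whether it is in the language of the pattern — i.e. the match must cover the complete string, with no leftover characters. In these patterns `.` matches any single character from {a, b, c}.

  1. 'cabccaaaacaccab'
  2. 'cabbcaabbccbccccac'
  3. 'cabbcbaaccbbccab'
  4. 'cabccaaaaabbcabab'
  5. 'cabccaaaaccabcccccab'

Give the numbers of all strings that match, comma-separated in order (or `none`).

1, 2, 4, 5

1 → match
2 → match
3 → no match
4 → match
5 → match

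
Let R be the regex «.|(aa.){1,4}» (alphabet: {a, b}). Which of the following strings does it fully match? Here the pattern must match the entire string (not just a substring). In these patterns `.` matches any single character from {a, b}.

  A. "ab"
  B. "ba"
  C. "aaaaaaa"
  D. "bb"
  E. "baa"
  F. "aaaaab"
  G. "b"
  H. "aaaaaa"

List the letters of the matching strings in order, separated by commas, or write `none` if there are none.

A → no match
B → no match
C → no match
D → no match
E → no match
F → match
G → match
H → match

F, G, H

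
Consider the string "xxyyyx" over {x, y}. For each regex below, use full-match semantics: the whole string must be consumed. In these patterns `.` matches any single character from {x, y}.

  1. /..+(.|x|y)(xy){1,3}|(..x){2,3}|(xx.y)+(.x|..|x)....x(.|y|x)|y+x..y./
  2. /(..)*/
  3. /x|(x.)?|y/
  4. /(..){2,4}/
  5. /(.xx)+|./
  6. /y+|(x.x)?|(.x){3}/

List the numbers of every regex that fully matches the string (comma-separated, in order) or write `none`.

1 → no match
2 → match
3 → no match
4 → match
5 → no match
6 → no match

2, 4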